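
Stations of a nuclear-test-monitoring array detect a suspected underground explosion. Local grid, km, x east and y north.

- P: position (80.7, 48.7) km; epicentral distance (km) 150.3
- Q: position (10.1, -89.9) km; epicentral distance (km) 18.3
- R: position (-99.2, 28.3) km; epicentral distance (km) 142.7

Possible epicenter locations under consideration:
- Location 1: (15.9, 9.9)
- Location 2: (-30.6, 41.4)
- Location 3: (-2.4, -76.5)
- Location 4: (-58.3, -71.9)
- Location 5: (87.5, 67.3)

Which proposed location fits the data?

For each candidate, compare |candidate − station| to the reported distance:
Location 1: residuals P 74.8, Q 81.7, R 26.1 → max 81.7 km
Location 2: residuals P 38.8, Q 119.2, R 72.9 → max 119.2 km
Location 3: residuals P 0.0, Q 0.0, R 0.0 → max 0.0 km
Location 4: residuals P 33.7, Q 52.4, R 34.5 → max 52.4 km
Location 5: residuals P 130.5, Q 156.9, R 48.0 → max 156.9 km
Only Location 3 has all residuals ≈ 0.

Location 3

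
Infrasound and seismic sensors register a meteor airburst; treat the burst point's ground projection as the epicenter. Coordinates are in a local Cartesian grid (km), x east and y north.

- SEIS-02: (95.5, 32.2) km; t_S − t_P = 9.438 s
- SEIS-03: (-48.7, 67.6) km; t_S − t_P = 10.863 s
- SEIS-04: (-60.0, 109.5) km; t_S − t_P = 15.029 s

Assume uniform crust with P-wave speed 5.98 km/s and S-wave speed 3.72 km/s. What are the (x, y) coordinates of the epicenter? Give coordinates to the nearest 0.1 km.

x ≈ 16.7 km, y ≈ -17.0 km

Distance from S−P lag: d = Δt · v_P v_S / (v_P − v_S) = Δt · (5.98·3.72)/(5.98−3.72) ≈ 9.8432·Δt.
So d_SEIS-02 = 92.90, d_SEIS-03 = 106.93, d_SEIS-04 = 147.93 km.
Circle about each station: (x − 95.5)² + (y − 32.2)² = 92.90²; (x + 48.7)² + (y − 67.6)² = 106.93²; (x + 60.0)² + (y − 109.5)² = 147.93².
Subtracting the SEIS-02 equation from the SEIS-03 and SEIS-04 equations removes the quadratic terms:
-288.4 x + 70.8 y = -6019.25
-311.0 x + 154.6 y = -7819.71
Solving the 2×2 system: x ≈ 16.7, y ≈ -17.0 km.
Check against SEIS-02 (with the unrounded x, y): √((x − 95.5)²+(y − 32.2)²) = 92.89 ≈ 92.90 km. ✓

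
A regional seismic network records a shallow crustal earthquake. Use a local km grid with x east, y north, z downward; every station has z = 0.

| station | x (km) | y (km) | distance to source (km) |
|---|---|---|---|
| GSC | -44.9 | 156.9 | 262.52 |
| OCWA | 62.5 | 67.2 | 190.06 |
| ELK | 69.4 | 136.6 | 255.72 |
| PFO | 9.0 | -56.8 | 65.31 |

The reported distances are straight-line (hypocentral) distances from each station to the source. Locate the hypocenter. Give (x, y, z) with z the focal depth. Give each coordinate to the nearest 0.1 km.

Each station gives a sphere (x−x_i)² + (y−y_i)² + z² = d_i² (stations at z=0).
Subtracting the GSC sphere from OCWA and ELK: z² cancels, leaving linear equations in x and y:
214.8 x − 179.4 y = 14582.42
228.6 x − 40.6 y = 366.33
Solving: x ≈ -16.300, y ≈ -100.801 km (keep extra digits for the depth step; rounded: -16.3, -100.8).
Then from the GSC sphere: z² = 262.52² − (x + 44.9)² − (y − 156.9)² with x = -16.300, y = -100.801, so z ≈ 41.097 ≈ 41.1 km.

x ≈ -16.3 km, y ≈ -100.8 km, depth ≈ 41.1 km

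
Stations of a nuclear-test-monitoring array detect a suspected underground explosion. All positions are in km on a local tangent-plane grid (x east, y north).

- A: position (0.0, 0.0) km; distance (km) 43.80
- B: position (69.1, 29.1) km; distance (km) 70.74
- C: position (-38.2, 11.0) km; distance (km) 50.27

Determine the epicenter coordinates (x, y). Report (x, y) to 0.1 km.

Circle about each station: x² + y² = 43.80²; (x − 69.1)² + (y − 29.1)² = 70.74²; (x + 38.2)² + (y − 11.0)² = 50.27².
Subtracting the A equation from the B and C equations removes the quadratic terms:
138.2 x + 58.2 y = 2535.91
-76.4 x + 22.0 y = 971.61
Solving the 2×2 system: x ≈ -0.1, y ≈ 43.8 km.

x ≈ -0.1 km, y ≈ 43.8 km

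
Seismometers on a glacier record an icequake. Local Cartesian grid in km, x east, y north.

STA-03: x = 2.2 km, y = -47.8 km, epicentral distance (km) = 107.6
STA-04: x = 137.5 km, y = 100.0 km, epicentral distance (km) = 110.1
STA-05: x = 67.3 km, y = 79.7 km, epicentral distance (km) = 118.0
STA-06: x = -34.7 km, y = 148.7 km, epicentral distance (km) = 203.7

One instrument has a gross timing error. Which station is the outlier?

STA-05

Solve using three stations at a time. Using STA-03, STA-04, STA-06 (subtract circle equations pairwise → linear system) gives (x, y) ≈ (100.5, -3.8).
Distances from that point to each station vs reported:
  STA-03: calculated 107.7 vs reported 107.6 → residual 0.1 km
  STA-04: calculated 110.2 vs reported 110.1 → residual 0.1 km
  STA-05: calculated 89.8 vs reported 118.0 → residual 28.2 km
  STA-06: calculated 203.7 vs reported 203.7 → residual 0.0 km
STA-03, STA-04, STA-06 are mutually consistent (residuals ≈ 0); STA-05 is off by 28.2 km.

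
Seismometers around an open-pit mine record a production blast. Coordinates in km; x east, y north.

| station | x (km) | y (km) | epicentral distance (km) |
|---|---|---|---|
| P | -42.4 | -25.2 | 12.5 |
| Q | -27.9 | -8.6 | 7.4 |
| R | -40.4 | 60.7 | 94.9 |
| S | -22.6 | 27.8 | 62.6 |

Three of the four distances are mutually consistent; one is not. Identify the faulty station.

Solve using three stations at a time. Using P, R, S (subtract circle equations pairwise → linear system) gives (x, y) ≈ (-33.1, -34.0).
Distances from that point to each station vs reported:
  P: calculated 12.7 vs reported 12.5 → residual 0.2 km
  Q: calculated 25.9 vs reported 7.4 → residual 18.5 km
  R: calculated 94.9 vs reported 94.9 → residual 0.0 km
  S: calculated 62.6 vs reported 62.6 → residual 0.0 km
P, R, S are mutually consistent (residuals ≈ 0); Q is off by 18.5 km.

Q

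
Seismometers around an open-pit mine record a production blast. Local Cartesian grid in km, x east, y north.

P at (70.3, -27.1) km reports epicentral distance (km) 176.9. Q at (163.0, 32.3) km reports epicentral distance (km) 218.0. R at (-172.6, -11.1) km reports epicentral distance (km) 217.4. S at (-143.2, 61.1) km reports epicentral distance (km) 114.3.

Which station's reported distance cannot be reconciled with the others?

Solve using three stations at a time. Using P, Q, S (subtract circle equations pairwise → linear system) gives (x, y) ≈ (-40.3, 111.0).
Distances from that point to each station vs reported:
  P: calculated 176.9 vs reported 176.9 → residual 0.0 km
  Q: calculated 218.0 vs reported 218.0 → residual 0.0 km
  R: calculated 180.0 vs reported 217.4 → residual 37.4 km
  S: calculated 114.3 vs reported 114.3 → residual 0.0 km
P, Q, S are mutually consistent (residuals ≈ 0); R is off by 37.4 km.

R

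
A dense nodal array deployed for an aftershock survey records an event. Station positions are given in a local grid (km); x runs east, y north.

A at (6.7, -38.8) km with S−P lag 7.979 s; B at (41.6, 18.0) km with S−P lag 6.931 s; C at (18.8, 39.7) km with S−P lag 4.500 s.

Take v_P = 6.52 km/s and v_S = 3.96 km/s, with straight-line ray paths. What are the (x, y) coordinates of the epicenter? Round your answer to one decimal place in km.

Distance from S−P lag: d = Δt · v_P v_S / (v_P − v_S) = Δt · (6.52·3.96)/(6.52−3.96) ≈ 10.0856·Δt.
So d_A = 80.47, d_B = 69.90, d_C = 45.39 km.
Circle about each station: (x − 6.7)² + (y + 38.8)² = 80.47²; (x − 41.6)² + (y − 18.0)² = 69.90²; (x − 18.8)² + (y − 39.7)² = 45.39².
Subtracting pairs of circle equations eliminates x²+y² and gives linear equations (the radical axes):
69.8 x + 113.6 y = 2093.64
24.2 x + 157.0 y = 4794.37
Solving the 2×2 system: x ≈ -26.3, y ≈ 34.6 km.
Check against A (with the unrounded x, y): √((x − 6.7)²+(y + 38.8)²) = 80.47 ≈ 80.47 km. ✓

-26.3 km east, 34.6 km north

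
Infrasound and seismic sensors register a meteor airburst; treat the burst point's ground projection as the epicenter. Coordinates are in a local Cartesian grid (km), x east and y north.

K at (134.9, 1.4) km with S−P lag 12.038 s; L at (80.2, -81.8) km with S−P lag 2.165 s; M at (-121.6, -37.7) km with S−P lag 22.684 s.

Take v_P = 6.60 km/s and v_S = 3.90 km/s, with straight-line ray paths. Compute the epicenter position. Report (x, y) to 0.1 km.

Distance from S−P lag: d = Δt · v_P v_S / (v_P − v_S) = Δt · (6.60·3.90)/(6.60−3.90) ≈ 9.5333·Δt.
So d_K = 114.76, d_L = 20.64, d_M = 216.25 km.
Circle about each station: (x − 134.9)² + (y − 1.4)² = 114.76²; (x − 80.2)² + (y + 81.8)² = 20.64²; (x + 121.6)² + (y + 37.7)² = 216.25².
Subtracting pairs of circle equations eliminates x²+y² and gives linear equations (the radical axes):
-109.4 x − 166.4 y = 7667.16
-513.0 x − 78.2 y = -35586.32
Solving the 2×2 system: x ≈ 84.9, y ≈ -101.9 km.

(84.9, -101.9)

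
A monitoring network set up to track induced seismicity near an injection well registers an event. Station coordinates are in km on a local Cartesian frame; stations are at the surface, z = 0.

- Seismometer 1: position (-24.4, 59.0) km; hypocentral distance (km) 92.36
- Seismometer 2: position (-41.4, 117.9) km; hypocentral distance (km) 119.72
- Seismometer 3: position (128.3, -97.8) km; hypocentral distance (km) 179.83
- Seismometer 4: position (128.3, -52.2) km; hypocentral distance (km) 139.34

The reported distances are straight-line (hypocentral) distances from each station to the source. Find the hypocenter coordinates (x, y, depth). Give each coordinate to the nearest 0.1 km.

x ≈ 62.4 km, y ≈ 66.7 km, depth ≈ 30.6 km

Each station gives a sphere (x−x_i)² + (y−y_i)² + z² = d_i² (stations at z=0).
Subtracting the Seismometer 1 sphere from Seismometer 2 and Seismometer 3: z² cancels, leaving linear equations in x and y:
-34.0 x + 117.8 y = 5735.50
305.4 x − 313.6 y = -1859.09
Solving: x ≈ 62.403, y ≈ 66.700 km (keep extra digits for the depth step; rounded: 62.4, 66.7).
Then from the Seismometer 1 sphere: z² = 92.36² − (x + 24.4)² − (y − 59.0)² with x = 62.403, y = 66.700, so z ≈ 30.599 ≈ 30.6 km.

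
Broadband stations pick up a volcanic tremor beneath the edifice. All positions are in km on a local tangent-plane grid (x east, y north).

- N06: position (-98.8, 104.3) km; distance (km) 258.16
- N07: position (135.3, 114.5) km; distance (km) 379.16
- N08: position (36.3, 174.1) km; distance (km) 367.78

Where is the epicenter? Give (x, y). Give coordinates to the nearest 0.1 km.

Circle about each station: (x + 98.8)² + (y − 104.3)² = 258.16²; (x − 135.3)² + (y − 114.5)² = 379.16²; (x − 36.3)² + (y − 174.1)² = 367.78².
Subtracting the N06 equation from the N07 and N08 equations removes the quadratic terms:
468.2 x + 20.4 y = -66339.31
270.2 x + 139.6 y = -57626.97
Solving the 2×2 system: x ≈ -135.1, y ≈ -151.3 km.
Check against N06 (with the unrounded x, y): √((x + 98.8)²+(y − 104.3)²) = 258.18 ≈ 258.16 km. ✓

(-135.1, -151.3)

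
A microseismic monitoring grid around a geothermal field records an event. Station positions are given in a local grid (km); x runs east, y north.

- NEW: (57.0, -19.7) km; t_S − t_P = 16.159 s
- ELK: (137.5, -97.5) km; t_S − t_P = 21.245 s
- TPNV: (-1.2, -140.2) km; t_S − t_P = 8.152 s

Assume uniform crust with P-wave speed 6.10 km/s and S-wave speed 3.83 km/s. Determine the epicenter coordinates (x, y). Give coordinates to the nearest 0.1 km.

-80.6 km east, -113.1 km north

Distance from S−P lag: d = Δt · v_P v_S / (v_P − v_S) = Δt · (6.10·3.83)/(6.10−3.83) ≈ 10.2921·Δt.
So d_NEW = 166.31, d_ELK = 218.66, d_TPNV = 83.90 km.
Circle about each station: (x − 57.0)² + (y + 19.7)² = 166.31²; (x − 137.5)² + (y + 97.5)² = 218.66²; (x + 1.2)² + (y + 140.2)² = 83.90².
Subtracting pairs of circle equations eliminates x²+y² and gives linear equations (the radical axes):
161.0 x − 155.6 y = 4622.23
-116.4 x − 241.0 y = 36640.20
Solving the 2×2 system: x ≈ -80.6, y ≈ -113.1 km.
Check against NEW (with the unrounded x, y): √((x − 57.0)²+(y + 19.7)²) = 166.31 ≈ 166.31 km. ✓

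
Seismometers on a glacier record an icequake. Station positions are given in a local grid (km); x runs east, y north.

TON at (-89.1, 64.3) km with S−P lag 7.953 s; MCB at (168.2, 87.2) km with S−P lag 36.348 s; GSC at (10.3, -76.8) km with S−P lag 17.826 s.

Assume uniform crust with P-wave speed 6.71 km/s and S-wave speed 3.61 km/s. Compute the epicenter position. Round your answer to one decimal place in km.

Distance from S−P lag: d = Δt · v_P v_S / (v_P − v_S) = Δt · (6.71·3.61)/(6.71−3.61) ≈ 7.8139·Δt.
So d_TON = 62.14, d_MCB = 284.02, d_GSC = 139.29 km.
Circle about each station: (x + 89.1)² + (y − 64.3)² = 62.14²; (x − 168.2)² + (y − 87.2)² = 284.02²; (x − 10.3)² + (y + 76.8)² = 139.29².
Subtracting the TON equation from the MCB and GSC equations removes the quadratic terms:
514.6 x + 45.8 y = -52984.20
198.8 x − 282.2 y = -21609.29
Solving the 2×2 system: x ≈ -103.3, y ≈ 3.8 km.

x ≈ -103.3 km, y ≈ 3.8 km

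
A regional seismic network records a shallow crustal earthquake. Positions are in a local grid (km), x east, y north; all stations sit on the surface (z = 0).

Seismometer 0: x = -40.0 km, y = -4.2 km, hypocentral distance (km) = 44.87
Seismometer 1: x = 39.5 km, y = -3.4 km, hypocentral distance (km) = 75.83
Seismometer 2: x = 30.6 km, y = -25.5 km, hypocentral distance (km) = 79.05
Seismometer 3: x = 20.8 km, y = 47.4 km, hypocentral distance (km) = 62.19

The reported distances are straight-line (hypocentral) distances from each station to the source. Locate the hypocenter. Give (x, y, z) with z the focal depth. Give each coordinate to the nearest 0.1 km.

x ≈ -24.0 km, y ≈ 20.6 km, depth ≈ 33.8 km

Each station gives a sphere (x−x_i)² + (y−y_i)² + z² = d_i² (stations at z=0).
Subtracting the Seismometer 0 sphere from Seismometer 1 and Seismometer 2: z² cancels, leaving linear equations in x and y:
159.0 x + 1.6 y = -3782.70
141.2 x − 42.6 y = -4266.62
Solving: x ≈ -23.998, y ≈ 20.613 km (keep extra digits for the depth step; rounded: -24.0, 20.6).
Then from the Seismometer 0 sphere: z² = 44.87² − (x + 40.0)² − (y + 4.2)² with x = -23.998, y = 20.613, so z ≈ 33.787 ≈ 33.8 km.
Check against Seismometer 3 (with the unrounded solution): distance 62.18 ≈ 62.19 km. ✓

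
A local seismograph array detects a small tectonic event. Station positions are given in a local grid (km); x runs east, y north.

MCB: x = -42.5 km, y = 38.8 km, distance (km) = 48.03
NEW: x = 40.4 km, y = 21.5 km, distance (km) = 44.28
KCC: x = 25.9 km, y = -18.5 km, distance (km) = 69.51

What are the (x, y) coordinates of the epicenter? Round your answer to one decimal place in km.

Circle about each station: (x + 42.5)² + (y − 38.8)² = 48.03²; (x − 40.4)² + (y − 21.5)² = 44.28²; (x − 25.9)² + (y + 18.5)² = 69.51².
Subtracting pairs of circle equations eliminates x²+y² and gives linear equations (the radical axes):
165.8 x − 34.6 y = -871.12
136.8 x − 114.6 y = -4823.39
Solving the 2×2 system: x ≈ 4.7, y ≈ 47.7 km.

4.7 km east, 47.7 km north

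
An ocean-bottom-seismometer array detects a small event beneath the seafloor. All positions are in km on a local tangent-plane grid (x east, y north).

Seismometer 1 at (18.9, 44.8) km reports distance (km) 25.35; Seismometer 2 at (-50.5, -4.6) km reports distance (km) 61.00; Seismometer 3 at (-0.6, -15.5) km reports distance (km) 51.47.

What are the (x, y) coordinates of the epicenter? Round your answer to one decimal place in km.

Circle about each station: (x − 18.9)² + (y − 44.8)² = 25.35²; (x + 50.5)² + (y + 4.6)² = 61.00²; (x + 0.6)² + (y + 15.5)² = 51.47².
Subtracting the Seismometer 1 equation from the Seismometer 2 and Seismometer 3 equations removes the quadratic terms:
-138.8 x − 98.8 y = -2871.22
-39.0 x − 120.6 y = -4130.18
Solving the 2×2 system: x ≈ -4.8, y ≈ 35.8 km.

x ≈ -4.8 km, y ≈ 35.8 km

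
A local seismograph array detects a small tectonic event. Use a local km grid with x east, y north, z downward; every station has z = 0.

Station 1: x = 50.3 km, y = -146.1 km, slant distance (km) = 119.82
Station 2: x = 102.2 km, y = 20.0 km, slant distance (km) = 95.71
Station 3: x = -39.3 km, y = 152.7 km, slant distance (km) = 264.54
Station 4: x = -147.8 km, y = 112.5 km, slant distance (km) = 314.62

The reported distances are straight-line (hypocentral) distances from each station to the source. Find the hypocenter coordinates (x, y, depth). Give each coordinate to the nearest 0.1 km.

(110.8, -58.2, 54.5)

Each station gives a sphere (x−x_i)² + (y−y_i)² + z² = d_i² (stations at z=0).
Subtracting the Station 1 sphere from Station 2 and Station 3: z² cancels, leaving linear equations in x and y:
103.8 x + 332.2 y = -7834.03
-179.2 x + 597.6 y = -54638.10
Solving: x ≈ 110.802, y ≈ -58.204 km (keep extra digits for the depth step; rounded: 110.8, -58.2).
Then from the Station 1 sphere: z² = 119.82² − (x − 50.3)² − (y + 146.1)² with x = 110.802, y = -58.204, so z ≈ 54.504 ≈ 54.5 km.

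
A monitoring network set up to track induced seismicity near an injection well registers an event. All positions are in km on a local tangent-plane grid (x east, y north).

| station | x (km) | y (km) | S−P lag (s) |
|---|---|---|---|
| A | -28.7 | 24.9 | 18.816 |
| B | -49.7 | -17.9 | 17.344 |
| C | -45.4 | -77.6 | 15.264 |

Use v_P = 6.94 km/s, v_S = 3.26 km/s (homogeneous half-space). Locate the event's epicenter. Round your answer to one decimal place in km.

47.2 km east, -62.4 km north

Distance from S−P lag: d = Δt · v_P v_S / (v_P − v_S) = Δt · (6.94·3.26)/(6.94−3.26) ≈ 6.1479·Δt.
So d_A = 115.68, d_B = 106.63, d_C = 93.84 km.
Circle about each station: (x + 28.7)² + (y − 24.9)² = 115.68²; (x + 49.7)² + (y + 17.9)² = 106.63²; (x + 45.4)² + (y + 77.6)² = 93.84².
Subtracting pairs of circle equations eliminates x²+y² and gives linear equations (the radical axes):
-42.0 x − 85.6 y = 3358.71
-33.4 x − 205.0 y = 11215.14
Solving the 2×2 system: x ≈ 47.2, y ≈ -62.4 km.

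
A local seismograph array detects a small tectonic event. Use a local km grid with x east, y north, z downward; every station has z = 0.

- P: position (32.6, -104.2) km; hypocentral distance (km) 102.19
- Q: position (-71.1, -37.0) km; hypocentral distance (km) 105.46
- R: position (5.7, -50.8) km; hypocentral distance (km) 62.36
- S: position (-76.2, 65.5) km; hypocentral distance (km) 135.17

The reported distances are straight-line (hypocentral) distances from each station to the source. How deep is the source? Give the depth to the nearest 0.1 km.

Each station gives a sphere (x−x_i)² + (y−y_i)² + z² = d_i² (stations at z=0).
Subtracting the P sphere from Q and R: z² cancels, leaving linear equations in x and y:
-207.4 x + 134.4 y = -6175.21
-53.8 x + 106.8 y = -2753.24
Solving: x ≈ 19.402, y ≈ -16.006 km (keep extra digits for the depth step; rounded: 19.4, -16.0).
Then from the P sphere: z² = 102.19² − (x − 32.6)² − (y + 104.2)² with x = 19.402, y = -16.006, so z ≈ 49.904 ≈ 49.9 km.

z ≈ 49.9 km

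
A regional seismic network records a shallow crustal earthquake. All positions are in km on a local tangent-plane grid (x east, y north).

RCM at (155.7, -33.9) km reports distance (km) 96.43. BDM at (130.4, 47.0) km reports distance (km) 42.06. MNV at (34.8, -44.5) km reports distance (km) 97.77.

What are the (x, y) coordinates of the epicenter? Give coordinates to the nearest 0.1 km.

Circle about each station: (x − 155.7)² + (y + 33.9)² = 96.43²; (x − 130.4)² + (y − 47.0)² = 42.06²; (x − 34.8)² + (y + 44.5)² = 97.77².
Subtracting the RCM equation from the BDM and MNV equations removes the quadratic terms:
-50.6 x + 161.8 y = 1351.16
-241.8 x − 21.2 y = -22460.64
Solving the 2×2 system: x ≈ 89.7, y ≈ 36.4 km.

x ≈ 89.7 km, y ≈ 36.4 km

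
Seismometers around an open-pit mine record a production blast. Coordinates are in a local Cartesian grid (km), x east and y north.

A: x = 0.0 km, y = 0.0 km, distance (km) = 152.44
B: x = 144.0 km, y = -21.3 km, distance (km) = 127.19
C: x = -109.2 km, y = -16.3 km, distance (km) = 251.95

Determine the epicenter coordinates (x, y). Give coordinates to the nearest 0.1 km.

Circle about each station: x² + y² = 152.44²; (x − 144.0)² + (y + 21.3)² = 127.19²; (x + 109.2)² + (y + 16.3)² = 251.95².
Subtracting pairs of circle equations eliminates x²+y² and gives linear equations (the radical axes):
288.0 x − 42.6 y = 28250.35
-218.4 x − 32.6 y = -28050.52
Solving the 2×2 system: x ≈ 113.2, y ≈ 102.1 km.

(113.2, 102.1)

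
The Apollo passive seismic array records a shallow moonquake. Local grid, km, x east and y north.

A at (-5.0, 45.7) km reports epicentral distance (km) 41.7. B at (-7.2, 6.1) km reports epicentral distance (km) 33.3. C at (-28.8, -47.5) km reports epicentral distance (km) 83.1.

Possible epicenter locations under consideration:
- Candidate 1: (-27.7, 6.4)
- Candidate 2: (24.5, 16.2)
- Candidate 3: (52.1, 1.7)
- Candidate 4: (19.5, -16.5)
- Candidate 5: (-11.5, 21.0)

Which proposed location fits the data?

Candidate 2

For each candidate, compare |candidate − station| to the reported distance:
Candidate 1: residuals A 3.7, B 12.8, C 29.2 → max 29.2 km
Candidate 2: residuals A 0.0, B 0.0, C 0.0 → max 0.0 km
Candidate 3: residuals A 30.4, B 26.2, C 11.6 → max 30.4 km
Candidate 4: residuals A 25.2, B 1.7, C 25.7 → max 25.7 km
Candidate 5: residuals A 16.2, B 17.8, C 12.4 → max 17.8 km
Only Candidate 2 has all residuals ≈ 0.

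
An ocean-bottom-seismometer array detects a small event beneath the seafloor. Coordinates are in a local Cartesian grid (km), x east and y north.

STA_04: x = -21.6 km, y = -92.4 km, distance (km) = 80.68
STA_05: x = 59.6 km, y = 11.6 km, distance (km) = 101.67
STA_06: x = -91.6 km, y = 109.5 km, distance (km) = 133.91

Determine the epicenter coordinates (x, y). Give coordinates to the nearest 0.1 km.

x ≈ -38.9 km, y ≈ -13.6 km

Circle about each station: (x + 21.6)² + (y + 92.4)² = 80.68²; (x − 59.6)² + (y − 11.6)² = 101.67²; (x + 91.6)² + (y − 109.5)² = 133.91².
Subtracting pairs of circle equations eliminates x²+y² and gives linear equations (the radical axes):
162.4 x + 208.0 y = -9145.13
-140.0 x + 403.8 y = -46.14
Solving the 2×2 system: x ≈ -38.9, y ≈ -13.6 km.
Check against STA_04 (with the unrounded x, y): √((x + 21.6)²+(y + 92.4)²) = 80.68 ≈ 80.68 km. ✓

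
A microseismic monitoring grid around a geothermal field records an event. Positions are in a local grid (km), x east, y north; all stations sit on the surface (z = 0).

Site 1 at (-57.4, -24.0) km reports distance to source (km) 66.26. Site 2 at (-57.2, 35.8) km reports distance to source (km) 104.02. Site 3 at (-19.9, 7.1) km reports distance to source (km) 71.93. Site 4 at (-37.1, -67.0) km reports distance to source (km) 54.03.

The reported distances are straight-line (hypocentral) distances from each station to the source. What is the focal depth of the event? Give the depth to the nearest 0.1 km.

Each station gives a sphere (x−x_i)² + (y−y_i)² + z² = d_i² (stations at z=0).
Subtracting the Site 1 sphere from Site 2 and Site 3: z² cancels, leaving linear equations in x and y:
0.4 x + 119.6 y = -5747.05
75.0 x + 62.2 y = -4207.88
Solving: x ≈ -16.299, y ≈ -47.998 km (keep extra digits for the depth step; rounded: -16.3, -48.0).
Then from the Site 1 sphere: z² = 66.26² − (x + 57.4)² − (y + 24.0)² with x = -16.299, y = -47.998, so z ≈ 46.100 ≈ 46.1 km.
Check against Site 4 (with the unrounded solution): distance 54.03 ≈ 54.03 km. ✓

depth ≈ 46.1 km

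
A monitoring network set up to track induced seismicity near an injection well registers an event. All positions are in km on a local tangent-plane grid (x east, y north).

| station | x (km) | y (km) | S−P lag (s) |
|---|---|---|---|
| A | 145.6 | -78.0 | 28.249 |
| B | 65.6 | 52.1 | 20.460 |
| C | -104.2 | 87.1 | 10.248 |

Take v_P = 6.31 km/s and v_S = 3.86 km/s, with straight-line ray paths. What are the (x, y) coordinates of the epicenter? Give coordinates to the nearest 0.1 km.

(-127.4, -12.1)

Distance from S−P lag: d = Δt · v_P v_S / (v_P − v_S) = Δt · (6.31·3.86)/(6.31−3.86) ≈ 9.9415·Δt.
So d_A = 280.84, d_B = 203.40, d_C = 101.88 km.
Circle about each station: (x − 145.6)² + (y + 78.0)² = 280.84²; (x − 65.6)² + (y − 52.1)² = 203.40²; (x + 104.2)² + (y − 87.1)² = 101.88².
Subtracting the A equation from the B and C equations removes the quadratic terms:
-160.0 x + 260.2 y = 17233.96
-499.6 x + 330.2 y = 59652.26
Solving the 2×2 system: x ≈ -127.4, y ≈ -12.1 km.
Check against A (with the unrounded x, y): √((x − 145.6)²+(y + 78.0)²) = 280.84 ≈ 280.84 km. ✓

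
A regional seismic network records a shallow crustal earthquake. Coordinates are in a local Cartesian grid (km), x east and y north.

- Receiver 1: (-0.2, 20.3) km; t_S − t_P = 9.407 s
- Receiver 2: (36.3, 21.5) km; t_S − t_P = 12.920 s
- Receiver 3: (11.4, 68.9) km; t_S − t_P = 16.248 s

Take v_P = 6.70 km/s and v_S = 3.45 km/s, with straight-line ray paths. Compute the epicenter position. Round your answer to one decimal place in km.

(-34.4, -37.2)

Distance from S−P lag: d = Δt · v_P v_S / (v_P − v_S) = Δt · (6.70·3.45)/(6.70−3.45) ≈ 7.1123·Δt.
So d_Receiver 1 = 66.91, d_Receiver 2 = 91.89, d_Receiver 3 = 115.56 km.
Circle about each station: (x + 0.2)² + (y − 20.3)² = 66.91²; (x − 36.3)² + (y − 21.5)² = 91.89²; (x − 11.4)² + (y − 68.9)² = 115.56².
Subtracting the Receiver 1 equation from the Receiver 2 and Receiver 3 equations removes the quadratic terms:
73.0 x + 2.4 y = -2599.01
23.2 x + 97.2 y = -4412.13
Solving the 2×2 system: x ≈ -34.4, y ≈ -37.2 km.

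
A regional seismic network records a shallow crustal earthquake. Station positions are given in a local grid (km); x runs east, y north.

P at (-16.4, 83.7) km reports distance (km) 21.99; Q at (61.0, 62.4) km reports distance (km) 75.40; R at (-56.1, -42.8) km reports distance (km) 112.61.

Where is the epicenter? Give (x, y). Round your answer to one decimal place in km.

-14.4 km east, 61.8 km north

Circle about each station: (x + 16.4)² + (y − 83.7)² = 21.99²; (x − 61.0)² + (y − 62.4)² = 75.40²; (x + 56.1)² + (y + 42.8)² = 112.61².
Subtracting pairs of circle equations eliminates x²+y² and gives linear equations (the radical axes):
154.8 x − 42.6 y = -4861.49
-79.4 x − 253.0 y = -14493.05
Solving the 2×2 system: x ≈ -14.4, y ≈ 61.8 km.
Check against P (with the unrounded x, y): √((x + 16.4)²+(y − 83.7)²) = 21.99 ≈ 21.99 km. ✓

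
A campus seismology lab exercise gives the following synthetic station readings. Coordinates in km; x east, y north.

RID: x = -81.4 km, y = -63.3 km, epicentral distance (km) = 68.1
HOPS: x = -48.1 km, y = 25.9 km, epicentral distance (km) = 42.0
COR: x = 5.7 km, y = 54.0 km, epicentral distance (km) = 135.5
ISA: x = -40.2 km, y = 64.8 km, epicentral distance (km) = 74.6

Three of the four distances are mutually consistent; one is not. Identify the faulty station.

Solve using three stations at a time. Using RID, HOPS, ISA (subtract circle equations pairwise → linear system) gives (x, y) ≈ (-83.9, 4.6).
Distances from that point to each station vs reported:
  RID: calculated 67.9 vs reported 68.1 → residual 0.2 km
  HOPS: calculated 41.7 vs reported 42.0 → residual 0.3 km
  COR: calculated 102.4 vs reported 135.5 → residual 33.1 km
  ISA: calculated 74.4 vs reported 74.6 → residual 0.2 km
RID, HOPS, ISA are mutually consistent (residuals ≈ 0); COR is off by 33.1 km.

COR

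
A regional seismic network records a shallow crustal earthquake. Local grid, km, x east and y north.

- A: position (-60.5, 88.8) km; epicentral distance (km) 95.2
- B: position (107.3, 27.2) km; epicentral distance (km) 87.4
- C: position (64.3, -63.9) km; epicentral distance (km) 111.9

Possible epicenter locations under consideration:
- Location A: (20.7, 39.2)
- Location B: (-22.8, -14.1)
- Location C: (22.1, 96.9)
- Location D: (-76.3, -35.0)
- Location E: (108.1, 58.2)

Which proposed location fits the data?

Location A

For each candidate, compare |candidate − station| to the reported distance:
Location A: residuals A 0.0, B 0.0, C 0.0 → max 0.0 km
Location B: residuals A 14.4, B 49.1, C 11.6 → max 49.1 km
Location C: residuals A 12.2, B 22.7, C 54.3 → max 54.3 km
Location D: residuals A 29.6, B 106.4, C 31.6 → max 106.4 km
Location E: residuals A 76.2, B 56.4, C 17.8 → max 76.2 km
Only Location A has all residuals ≈ 0.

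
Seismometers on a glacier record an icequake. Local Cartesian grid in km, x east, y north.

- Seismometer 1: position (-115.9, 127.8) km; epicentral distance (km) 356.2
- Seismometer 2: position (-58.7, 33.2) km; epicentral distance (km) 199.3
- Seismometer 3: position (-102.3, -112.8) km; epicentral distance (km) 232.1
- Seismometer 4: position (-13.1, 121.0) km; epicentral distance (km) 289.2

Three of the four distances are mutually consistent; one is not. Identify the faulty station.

Solve using three stations at a time. Using Seismometer 1, Seismometer 3, Seismometer 4 (subtract circle equations pairwise → linear system) gives (x, y) ≈ (128.9, -130.8).
Distances from that point to each station vs reported:
  Seismometer 1: calculated 356.1 vs reported 356.2 → residual 0.1 km
  Seismometer 2: calculated 249.2 vs reported 199.3 → residual 49.9 km
  Seismometer 3: calculated 231.9 vs reported 232.1 → residual 0.2 km
  Seismometer 4: calculated 289.1 vs reported 289.2 → residual 0.1 km
Seismometer 1, Seismometer 3, Seismometer 4 are mutually consistent (residuals ≈ 0); Seismometer 2 is off by 49.9 km.

Seismometer 2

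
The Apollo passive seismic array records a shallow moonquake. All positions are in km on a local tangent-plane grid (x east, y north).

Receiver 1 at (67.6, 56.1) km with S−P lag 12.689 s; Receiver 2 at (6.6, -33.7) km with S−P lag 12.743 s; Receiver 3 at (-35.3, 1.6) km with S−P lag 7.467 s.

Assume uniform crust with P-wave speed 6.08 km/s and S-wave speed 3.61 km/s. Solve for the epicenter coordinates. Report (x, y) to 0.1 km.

x ≈ -44.6 km, y ≈ 67.3 km

Distance from S−P lag: d = Δt · v_P v_S / (v_P − v_S) = Δt · (6.08·3.61)/(6.08−3.61) ≈ 8.8862·Δt.
So d_Receiver 1 = 112.76, d_Receiver 2 = 113.24, d_Receiver 3 = 66.35 km.
Circle about each station: (x − 67.6)² + (y − 56.1)² = 112.76²; (x − 6.6)² + (y + 33.7)² = 113.24²; (x + 35.3)² + (y − 1.6)² = 66.35².
Subtracting pairs of circle equations eliminates x²+y² and gives linear equations (the radical axes):
-122.0 x − 179.6 y = -6646.20
-205.8 x − 109.0 y = 1844.18
Solving the 2×2 system: x ≈ -44.6, y ≈ 67.3 km.
Check against Receiver 1 (with the unrounded x, y): √((x − 67.6)²+(y − 56.1)²) = 112.77 ≈ 112.76 km. ✓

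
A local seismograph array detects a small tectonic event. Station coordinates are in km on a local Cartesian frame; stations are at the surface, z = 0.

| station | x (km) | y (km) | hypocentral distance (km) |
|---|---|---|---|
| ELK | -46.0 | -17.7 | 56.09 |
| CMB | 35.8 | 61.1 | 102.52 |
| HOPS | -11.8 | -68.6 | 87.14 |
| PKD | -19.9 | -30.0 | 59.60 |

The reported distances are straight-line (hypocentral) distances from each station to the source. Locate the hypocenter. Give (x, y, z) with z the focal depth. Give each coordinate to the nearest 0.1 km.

Each station gives a sphere (x−x_i)² + (y−y_i)² + z² = d_i² (stations at z=0).
Subtracting the ELK sphere from CMB and HOPS: z² cancels, leaving linear equations in x and y:
163.6 x + 157.6 y = -4778.70
68.4 x − 101.8 y = -2031.38
Solving: x ≈ -29.402, y ≈ 0.199 km (keep extra digits for the depth step; rounded: -29.4, 0.2).
Then from the ELK sphere: z² = 56.09² − (x + 46.0)² − (y + 17.7)² with x = -29.402, y = 0.199, so z ≈ 50.500 ≈ 50.5 km.

(-29.4, 0.2, 50.5)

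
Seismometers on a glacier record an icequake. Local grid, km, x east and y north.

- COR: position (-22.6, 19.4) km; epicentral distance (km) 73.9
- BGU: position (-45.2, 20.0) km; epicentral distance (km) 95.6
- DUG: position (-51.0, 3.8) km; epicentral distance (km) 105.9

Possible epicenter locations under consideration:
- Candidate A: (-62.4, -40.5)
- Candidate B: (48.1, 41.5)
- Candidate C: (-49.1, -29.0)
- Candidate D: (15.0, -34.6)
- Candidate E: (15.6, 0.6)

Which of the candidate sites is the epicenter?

For each candidate, compare |candidate − station| to the reported distance:
Candidate A: residuals COR 2.0, BGU 32.7, DUG 60.2 → max 60.2 km
Candidate B: residuals COR 0.2, BGU 0.1, DUG 0.1 → max 0.2 km
Candidate C: residuals COR 18.7, BGU 46.4, DUG 73.0 → max 73.0 km
Candidate D: residuals COR 8.1, BGU 14.3, DUG 29.5 → max 29.5 km
Candidate E: residuals COR 31.3, BGU 31.8, DUG 39.2 → max 39.2 km
Only Candidate B has all residuals ≈ 0.

Candidate B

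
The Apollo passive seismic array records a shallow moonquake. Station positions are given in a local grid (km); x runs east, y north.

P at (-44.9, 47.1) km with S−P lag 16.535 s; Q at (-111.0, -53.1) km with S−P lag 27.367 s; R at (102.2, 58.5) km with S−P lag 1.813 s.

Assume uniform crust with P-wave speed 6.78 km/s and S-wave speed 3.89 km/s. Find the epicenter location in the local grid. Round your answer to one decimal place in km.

Distance from S−P lag: d = Δt · v_P v_S / (v_P − v_S) = Δt · (6.78·3.89)/(6.78−3.89) ≈ 9.1260·Δt.
So d_P = 150.90, d_Q = 249.75, d_R = 16.55 km.
Circle about each station: (x + 44.9)² + (y − 47.1)² = 150.90²; (x + 111.0)² + (y + 53.1)² = 249.75²; (x − 102.2)² + (y − 58.5)² = 16.55².
Subtracting the P equation from the Q and R equations removes the quadratic terms:
-132.2 x − 200.4 y = -28698.06
294.2 x + 22.8 y = 32129.58
Solving the 2×2 system: x ≈ 103.4, y ≈ 75.0 km.

x ≈ 103.4 km, y ≈ 75.0 km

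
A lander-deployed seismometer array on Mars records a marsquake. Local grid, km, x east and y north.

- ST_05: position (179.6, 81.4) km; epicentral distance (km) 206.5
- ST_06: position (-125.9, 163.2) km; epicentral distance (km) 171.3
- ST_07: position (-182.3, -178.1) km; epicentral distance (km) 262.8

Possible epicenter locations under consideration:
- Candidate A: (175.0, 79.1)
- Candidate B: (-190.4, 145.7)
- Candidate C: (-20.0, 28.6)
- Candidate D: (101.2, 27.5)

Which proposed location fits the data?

Candidate C

For each candidate, compare |candidate − station| to the reported distance:
Candidate A: residuals ST_05 201.4, ST_06 141.1, ST_07 177.4 → max 201.4 km
Candidate B: residuals ST_05 169.0, ST_06 104.5, ST_07 61.1 → max 169.0 km
Candidate C: residuals ST_05 0.0, ST_06 0.0, ST_07 0.0 → max 0.0 km
Candidate D: residuals ST_05 111.4, ST_06 93.3, ST_07 87.4 → max 111.4 km
Only Candidate C has all residuals ≈ 0.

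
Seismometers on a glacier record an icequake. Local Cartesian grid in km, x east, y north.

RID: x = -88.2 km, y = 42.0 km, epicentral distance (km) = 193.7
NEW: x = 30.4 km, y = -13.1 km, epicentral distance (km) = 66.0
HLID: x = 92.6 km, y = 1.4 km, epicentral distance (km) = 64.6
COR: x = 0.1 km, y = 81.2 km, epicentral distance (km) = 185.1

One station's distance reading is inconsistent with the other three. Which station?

Solve using three stations at a time. Using RID, NEW, HLID (subtract circle equations pairwise → linear system) gives (x, y) ≈ (75.8, -61.0).
Distances from that point to each station vs reported:
  RID: calculated 193.7 vs reported 193.7 → residual 0.0 km
  NEW: calculated 66.1 vs reported 66.0 → residual 0.1 km
  HLID: calculated 64.7 vs reported 64.6 → residual 0.1 km
  COR: calculated 161.2 vs reported 185.1 → residual 23.9 km
RID, NEW, HLID are mutually consistent (residuals ≈ 0); COR is off by 23.9 km.

COR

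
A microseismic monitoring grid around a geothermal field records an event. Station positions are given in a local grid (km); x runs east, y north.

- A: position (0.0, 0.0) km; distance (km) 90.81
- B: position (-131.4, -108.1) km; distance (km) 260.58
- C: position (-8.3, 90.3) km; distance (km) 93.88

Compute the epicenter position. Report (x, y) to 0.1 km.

Circle about each station: x² + y² = 90.81²; (x + 131.4)² + (y + 108.1)² = 260.58²; (x + 8.3)² + (y − 90.3)² = 93.88².
Subtracting the A equation from the B and C equations removes the quadratic terms:
-262.8 x − 216.2 y = -30703.91
-16.6 x + 180.6 y = 7655.98
Solving the 2×2 system: x ≈ 76.2, y ≈ 49.4 km.

76.2 km east, 49.4 km north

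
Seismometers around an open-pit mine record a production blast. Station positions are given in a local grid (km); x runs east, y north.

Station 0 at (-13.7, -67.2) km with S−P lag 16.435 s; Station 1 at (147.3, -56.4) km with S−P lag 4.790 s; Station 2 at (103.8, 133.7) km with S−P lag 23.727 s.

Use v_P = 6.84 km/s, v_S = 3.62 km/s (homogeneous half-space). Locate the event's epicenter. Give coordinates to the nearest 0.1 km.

Distance from S−P lag: d = Δt · v_P v_S / (v_P − v_S) = Δt · (6.84·3.62)/(6.84−3.62) ≈ 7.6897·Δt.
So d_Station 0 = 126.38, d_Station 1 = 36.83, d_Station 2 = 182.45 km.
Circle about each station: (x + 13.7)² + (y + 67.2)² = 126.38²; (x − 147.3)² + (y + 56.4)² = 36.83²; (x − 103.8)² + (y − 133.7)² = 182.45².
Subtracting the Station 0 equation from the Station 1 and Station 2 equations removes the quadratic terms:
322.0 x + 21.6 y = 34790.18
235.0 x + 401.8 y = 6630.50
Solving the 2×2 system: x ≈ 111.3, y ≈ -48.6 km.
Check against Station 0 (with the unrounded x, y): √((x + 13.7)²+(y + 67.2)²) = 126.38 ≈ 126.38 km. ✓

111.3 km east, -48.6 km north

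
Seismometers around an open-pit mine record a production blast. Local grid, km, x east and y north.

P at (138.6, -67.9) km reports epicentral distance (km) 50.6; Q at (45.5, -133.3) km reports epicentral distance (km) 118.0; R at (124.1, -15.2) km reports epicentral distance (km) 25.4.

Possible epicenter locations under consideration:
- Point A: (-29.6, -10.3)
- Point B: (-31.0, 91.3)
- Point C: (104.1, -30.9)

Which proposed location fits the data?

Point C

For each candidate, compare |candidate − station| to the reported distance:
Point A: residuals P 127.2, Q 26.1, R 128.4 → max 128.4 km
Point B: residuals P 182.0, Q 119.3, R 162.7 → max 182.0 km
Point C: residuals P 0.0, Q 0.0, R 0.0 → max 0.0 km
Only Point C has all residuals ≈ 0.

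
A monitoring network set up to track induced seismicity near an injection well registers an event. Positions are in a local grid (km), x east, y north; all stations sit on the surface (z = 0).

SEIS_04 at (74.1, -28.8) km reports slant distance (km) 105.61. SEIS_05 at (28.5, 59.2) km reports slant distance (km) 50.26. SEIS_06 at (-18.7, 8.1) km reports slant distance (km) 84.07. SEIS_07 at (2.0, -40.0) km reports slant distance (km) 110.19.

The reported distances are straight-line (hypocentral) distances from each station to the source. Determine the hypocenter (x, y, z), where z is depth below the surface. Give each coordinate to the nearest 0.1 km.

(31.2, 53.8, 49.9)

Each station gives a sphere (x−x_i)² + (y−y_i)² + z² = d_i² (stations at z=0).
Subtracting the SEIS_04 sphere from SEIS_05 and SEIS_06: z² cancels, leaving linear equations in x and y:
-91.2 x + 176.0 y = 6624.04
-185.6 x + 73.8 y = -1819.24
Solving: x ≈ 31.195, y ≈ 53.801 km (keep extra digits for the depth step; rounded: 31.2, 53.8).
Then from the SEIS_04 sphere: z² = 105.61² − (x − 74.1)² − (y + 28.8)² with x = 31.195, y = 53.801, so z ≈ 49.897 ≈ 49.9 km.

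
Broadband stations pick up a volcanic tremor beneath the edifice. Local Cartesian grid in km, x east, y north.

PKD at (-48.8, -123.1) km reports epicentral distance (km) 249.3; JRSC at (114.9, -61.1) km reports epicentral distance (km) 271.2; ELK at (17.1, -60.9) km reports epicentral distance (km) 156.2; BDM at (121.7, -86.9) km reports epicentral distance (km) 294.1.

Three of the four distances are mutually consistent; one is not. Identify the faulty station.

Solve using three stations at a time. Using PKD, JRSC, BDM (subtract circle equations pairwise → linear system) gives (x, y) ≈ (-83.5, 123.7).
Distances from that point to each station vs reported:
  PKD: calculated 249.2 vs reported 249.3 → residual 0.1 km
  JRSC: calculated 271.1 vs reported 271.2 → residual 0.1 km
  ELK: calculated 210.2 vs reported 156.2 → residual 54.0 km
  BDM: calculated 294.0 vs reported 294.1 → residual 0.1 km
PKD, JRSC, BDM are mutually consistent (residuals ≈ 0); ELK is off by 54.0 km.

ELK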